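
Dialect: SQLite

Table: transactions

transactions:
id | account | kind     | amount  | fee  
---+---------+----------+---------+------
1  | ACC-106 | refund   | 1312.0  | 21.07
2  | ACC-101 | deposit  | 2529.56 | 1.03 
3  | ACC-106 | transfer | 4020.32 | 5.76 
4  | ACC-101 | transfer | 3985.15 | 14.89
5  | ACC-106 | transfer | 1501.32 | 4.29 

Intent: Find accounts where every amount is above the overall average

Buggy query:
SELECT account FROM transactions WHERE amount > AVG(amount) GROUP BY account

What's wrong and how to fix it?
Bug: WHERE evaluates per row before aggregation, so AVG() is unavailable

Fix: Use a subquery for AVG and a HAVING MIN(...) filter so the condition holds for every row in the group

Corrected query:
SELECT account FROM transactions GROUP BY account HAVING MIN(amount) > (SELECT AVG(amount) FROM transactions)

Result:
(no rows)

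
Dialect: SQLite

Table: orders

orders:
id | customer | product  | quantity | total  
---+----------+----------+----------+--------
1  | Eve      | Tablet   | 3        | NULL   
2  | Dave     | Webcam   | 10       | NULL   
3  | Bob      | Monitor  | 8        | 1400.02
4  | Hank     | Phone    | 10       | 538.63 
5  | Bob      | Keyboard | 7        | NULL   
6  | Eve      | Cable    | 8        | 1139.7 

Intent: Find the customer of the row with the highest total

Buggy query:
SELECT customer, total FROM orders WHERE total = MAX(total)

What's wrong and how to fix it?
Bug: WHERE is evaluated per row; an aggregate over the whole table isn't defined there

Fix: Wrap MAX in a scalar subquery so WHERE compares against a single value

Corrected query:
SELECT customer, total FROM orders WHERE total = (SELECT MAX(total) FROM orders)

Result:
customer | total  
---------+--------
Bob      | 1400.02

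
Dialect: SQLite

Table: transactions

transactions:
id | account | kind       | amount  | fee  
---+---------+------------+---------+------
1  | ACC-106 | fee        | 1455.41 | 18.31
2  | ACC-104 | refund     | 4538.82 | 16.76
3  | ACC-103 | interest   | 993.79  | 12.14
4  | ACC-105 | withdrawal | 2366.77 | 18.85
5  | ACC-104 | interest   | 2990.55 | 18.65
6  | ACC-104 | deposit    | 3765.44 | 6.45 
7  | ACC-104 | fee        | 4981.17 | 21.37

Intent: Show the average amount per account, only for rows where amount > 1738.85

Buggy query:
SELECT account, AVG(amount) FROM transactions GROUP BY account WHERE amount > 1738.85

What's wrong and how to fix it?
Bug: WHERE cannot follow GROUP BY

Fix: Place WHERE between FROM and GROUP BY

Corrected query:
SELECT account, AVG(amount) FROM transactions WHERE amount > 1738.85 GROUP BY account

Result:
account | AVG(amount)
--------+------------
ACC-104 | 4068.995   
ACC-105 | 2366.77    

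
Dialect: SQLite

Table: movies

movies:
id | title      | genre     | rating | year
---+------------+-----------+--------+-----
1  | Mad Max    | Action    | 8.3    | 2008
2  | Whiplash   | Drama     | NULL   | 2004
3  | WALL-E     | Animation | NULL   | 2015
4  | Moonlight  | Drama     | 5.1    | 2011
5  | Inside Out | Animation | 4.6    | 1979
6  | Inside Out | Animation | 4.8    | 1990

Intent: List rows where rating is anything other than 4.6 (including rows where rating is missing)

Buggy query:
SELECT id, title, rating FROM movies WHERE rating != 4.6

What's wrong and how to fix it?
Bug: 'rating != 4.6' is unknown when rating is NULL, so NULL rows are silently excluded

Fix: Add an explicit OR rating IS NULL to include the missing-value rows

Corrected query:
SELECT id, title, rating FROM movies WHERE rating != 4.6 OR rating IS NULL

Result:
id | title      | rating
---+------------+-------
1  | Mad Max    | 8.3   
2  | Whiplash   | NULL  
3  | WALL-E     | NULL  
4  | Moonlight  | 5.1   
6  | Inside Out | 4.8   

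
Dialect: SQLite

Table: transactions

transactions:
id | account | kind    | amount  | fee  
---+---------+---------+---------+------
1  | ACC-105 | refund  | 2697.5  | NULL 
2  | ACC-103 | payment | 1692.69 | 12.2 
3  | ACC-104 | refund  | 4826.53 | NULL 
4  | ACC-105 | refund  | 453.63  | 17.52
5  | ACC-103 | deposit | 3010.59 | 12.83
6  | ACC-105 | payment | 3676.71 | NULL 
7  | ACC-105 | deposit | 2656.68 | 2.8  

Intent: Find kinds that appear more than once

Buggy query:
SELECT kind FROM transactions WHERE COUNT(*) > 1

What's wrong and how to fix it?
Bug: COUNT(*) is an aggregate and cannot be used in WHERE

Fix: Group first, then use HAVING for the count condition

Corrected query:
SELECT kind FROM transactions GROUP BY kind HAVING COUNT(*) > 1

Result:
kind   
-------
deposit
payment
refund 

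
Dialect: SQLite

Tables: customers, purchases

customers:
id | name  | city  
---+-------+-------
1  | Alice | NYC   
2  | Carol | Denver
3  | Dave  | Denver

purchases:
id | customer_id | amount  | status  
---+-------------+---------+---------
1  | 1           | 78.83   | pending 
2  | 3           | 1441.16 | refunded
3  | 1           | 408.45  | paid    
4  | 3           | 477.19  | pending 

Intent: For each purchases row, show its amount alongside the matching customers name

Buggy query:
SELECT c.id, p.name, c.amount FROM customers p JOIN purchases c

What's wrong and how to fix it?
Bug: Missing join condition: each purchases row is matched to all customers rows instead of just its own

Fix: Add ON c.customer_id = p.id to the JOIN

Corrected query:
SELECT c.id, p.name, c.amount FROM customers p JOIN purchases c ON c.customer_id = p.id

Result:
id | name  | amount 
---+-------+--------
1  | Alice | 78.83  
2  | Dave  | 1441.16
3  | Alice | 408.45 
4  | Dave  | 477.19 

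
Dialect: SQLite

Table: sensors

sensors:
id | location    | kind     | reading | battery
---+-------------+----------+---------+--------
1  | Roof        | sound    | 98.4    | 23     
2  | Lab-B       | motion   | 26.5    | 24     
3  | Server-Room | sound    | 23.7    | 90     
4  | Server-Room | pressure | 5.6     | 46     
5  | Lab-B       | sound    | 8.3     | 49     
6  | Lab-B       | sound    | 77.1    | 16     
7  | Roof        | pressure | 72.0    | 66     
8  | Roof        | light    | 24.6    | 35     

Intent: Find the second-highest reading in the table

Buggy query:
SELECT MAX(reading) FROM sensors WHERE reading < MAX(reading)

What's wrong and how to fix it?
Bug: MAX(reading) on the right of the comparison is an aggregate-in-WHERE error

Fix: Put the inner MAX in a scalar subquery

Corrected query:
SELECT MAX(reading) FROM sensors WHERE reading < (SELECT MAX(reading) FROM sensors)

Result:
MAX(reading)
------------
77.1        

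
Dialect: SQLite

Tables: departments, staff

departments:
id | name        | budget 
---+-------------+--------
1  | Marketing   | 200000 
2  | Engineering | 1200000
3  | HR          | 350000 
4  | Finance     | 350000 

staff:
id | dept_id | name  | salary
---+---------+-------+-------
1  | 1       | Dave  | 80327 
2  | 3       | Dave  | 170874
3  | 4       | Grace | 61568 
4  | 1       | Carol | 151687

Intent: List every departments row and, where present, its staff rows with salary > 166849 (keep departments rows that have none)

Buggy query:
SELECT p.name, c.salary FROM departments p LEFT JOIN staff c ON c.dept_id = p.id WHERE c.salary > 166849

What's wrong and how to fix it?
Bug: A WHERE condition on the right-hand table after LEFT JOIN drops unmatched parents

Fix: Move the right-table condition into the ON clause so unmatched parents are kept

Corrected query:
SELECT p.name, c.salary FROM departments p LEFT JOIN staff c ON c.dept_id = p.id AND c.salary > 166849

Result:
name        | salary
------------+-------
Marketing   | NULL  
Engineering | NULL  
HR          | 170874
Finance     | NULL  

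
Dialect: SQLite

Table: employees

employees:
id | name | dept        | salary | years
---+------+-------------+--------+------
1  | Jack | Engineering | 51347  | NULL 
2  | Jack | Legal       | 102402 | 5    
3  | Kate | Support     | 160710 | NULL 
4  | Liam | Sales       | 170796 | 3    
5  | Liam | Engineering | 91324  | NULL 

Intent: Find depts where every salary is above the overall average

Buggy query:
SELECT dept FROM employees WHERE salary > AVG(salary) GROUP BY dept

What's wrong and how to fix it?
Bug: AVG() is an aggregate; it can't sit directly in WHERE

Fix: Compute the overall average in a scalar subquery and compare each group's MIN against it in HAVING

Corrected query:
SELECT dept FROM employees GROUP BY dept HAVING MIN(salary) > (SELECT AVG(salary) FROM employees)

Result:
dept   
-------
Sales  
Support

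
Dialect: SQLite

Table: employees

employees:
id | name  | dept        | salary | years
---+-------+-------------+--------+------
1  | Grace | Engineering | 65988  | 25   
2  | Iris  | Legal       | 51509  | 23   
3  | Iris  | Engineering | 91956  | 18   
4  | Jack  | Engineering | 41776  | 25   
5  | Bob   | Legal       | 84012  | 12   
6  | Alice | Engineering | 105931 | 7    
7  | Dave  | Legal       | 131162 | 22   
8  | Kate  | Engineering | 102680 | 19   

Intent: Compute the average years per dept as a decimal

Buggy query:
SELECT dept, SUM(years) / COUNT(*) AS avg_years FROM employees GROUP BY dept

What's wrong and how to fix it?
Bug: SUM(years) and COUNT(*) are both integers; the division truncates the fractional part

Fix: Multiply by 1.0 (or CAST to REAL) to force floating-point division

Corrected query:
SELECT dept, SUM(years) * 1.0 / COUNT(*) AS avg_years FROM employees GROUP BY dept

Result:
dept        | avg_years
------------+----------
Engineering | 18.8     
Legal       | 19       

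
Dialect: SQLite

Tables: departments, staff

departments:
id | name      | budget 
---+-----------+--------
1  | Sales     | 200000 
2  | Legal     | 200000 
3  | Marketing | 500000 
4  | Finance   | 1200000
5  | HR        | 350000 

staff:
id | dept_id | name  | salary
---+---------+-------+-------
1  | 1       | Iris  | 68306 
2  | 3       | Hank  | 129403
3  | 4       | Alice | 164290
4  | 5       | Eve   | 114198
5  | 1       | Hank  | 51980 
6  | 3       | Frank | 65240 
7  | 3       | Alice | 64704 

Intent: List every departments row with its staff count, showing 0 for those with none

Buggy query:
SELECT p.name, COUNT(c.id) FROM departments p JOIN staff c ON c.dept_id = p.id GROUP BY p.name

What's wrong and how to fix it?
Bug: INNER JOIN drops departments rows that have no matching staff rows

Fix: Use LEFT JOIN so parents without children still appear (COUNT(c.id) gives 0)

Corrected query:
SELECT p.name, COUNT(c.id) FROM departments p LEFT JOIN staff c ON c.dept_id = p.id GROUP BY p.name

Result:
name      | COUNT(c.id)
----------+------------
Finance   | 1          
HR        | 1          
Legal     | 0          
Marketing | 3          
Sales     | 2          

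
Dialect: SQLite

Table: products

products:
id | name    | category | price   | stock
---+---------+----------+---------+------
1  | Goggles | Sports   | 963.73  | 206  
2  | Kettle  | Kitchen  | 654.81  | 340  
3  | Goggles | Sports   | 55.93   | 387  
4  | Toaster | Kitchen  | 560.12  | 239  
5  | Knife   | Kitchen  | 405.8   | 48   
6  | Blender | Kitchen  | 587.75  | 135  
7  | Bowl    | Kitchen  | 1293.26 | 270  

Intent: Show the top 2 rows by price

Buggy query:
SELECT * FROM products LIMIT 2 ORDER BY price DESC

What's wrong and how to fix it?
Bug: LIMIT must come after ORDER BY

Fix: Sort with ORDER BY, then apply LIMIT

Corrected query:
SELECT * FROM products ORDER BY price DESC LIMIT 2

Result:
id | name    | category | price   | stock
---+---------+----------+---------+------
7  | Bowl    | Kitchen  | 1293.26 | 270  
1  | Goggles | Sports   | 963.73  | 206  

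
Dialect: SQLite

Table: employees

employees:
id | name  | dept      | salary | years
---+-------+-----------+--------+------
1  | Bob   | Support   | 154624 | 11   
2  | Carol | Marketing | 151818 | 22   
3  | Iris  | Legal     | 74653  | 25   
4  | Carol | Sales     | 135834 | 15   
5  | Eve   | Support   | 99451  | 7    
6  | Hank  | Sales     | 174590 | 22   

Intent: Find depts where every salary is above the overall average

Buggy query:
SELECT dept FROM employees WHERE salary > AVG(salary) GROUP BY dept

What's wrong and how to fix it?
Bug: AVG() is an aggregate; it can't sit directly in WHERE

Fix: Compute the overall average in a scalar subquery and compare each group's MIN against it in HAVING

Corrected query:
SELECT dept FROM employees GROUP BY dept HAVING MIN(salary) > (SELECT AVG(salary) FROM employees)

Result:
dept     
---------
Marketing
Sales    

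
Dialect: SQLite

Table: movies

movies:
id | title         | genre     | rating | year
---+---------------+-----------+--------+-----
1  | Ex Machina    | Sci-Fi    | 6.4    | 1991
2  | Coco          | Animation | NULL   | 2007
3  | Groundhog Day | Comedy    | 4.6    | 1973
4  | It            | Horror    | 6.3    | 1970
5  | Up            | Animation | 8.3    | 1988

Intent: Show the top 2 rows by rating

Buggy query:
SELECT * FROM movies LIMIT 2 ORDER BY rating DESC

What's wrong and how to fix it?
Bug: ORDER BY cannot follow LIMIT; LIMIT is the final clause

Fix: Sort with ORDER BY, then apply LIMIT

Corrected query:
SELECT * FROM movies ORDER BY rating DESC LIMIT 2

Result:
id | title      | genre     | rating | year
---+------------+-----------+--------+-----
5  | Up         | Animation | 8.3    | 1988
1  | Ex Machina | Sci-Fi    | 6.4    | 1991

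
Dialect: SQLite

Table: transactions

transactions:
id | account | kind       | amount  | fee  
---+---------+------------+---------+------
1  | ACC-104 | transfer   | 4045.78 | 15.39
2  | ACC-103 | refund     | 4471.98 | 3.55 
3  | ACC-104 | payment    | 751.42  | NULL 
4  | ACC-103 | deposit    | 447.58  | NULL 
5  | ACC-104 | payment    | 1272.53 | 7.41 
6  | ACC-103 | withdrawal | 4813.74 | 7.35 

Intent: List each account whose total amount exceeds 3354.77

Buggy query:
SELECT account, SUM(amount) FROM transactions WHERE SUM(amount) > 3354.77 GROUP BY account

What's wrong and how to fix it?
Bug: WHERE runs before GROUP BY, so aggregates aren't available there

Fix: Move the aggregate condition to a HAVING clause

Corrected query:
SELECT account, SUM(amount) FROM transactions GROUP BY account HAVING SUM(amount) > 3354.77

Result:
account | SUM(amount)
--------+------------
ACC-103 | 9733.3     
ACC-104 | 6069.73    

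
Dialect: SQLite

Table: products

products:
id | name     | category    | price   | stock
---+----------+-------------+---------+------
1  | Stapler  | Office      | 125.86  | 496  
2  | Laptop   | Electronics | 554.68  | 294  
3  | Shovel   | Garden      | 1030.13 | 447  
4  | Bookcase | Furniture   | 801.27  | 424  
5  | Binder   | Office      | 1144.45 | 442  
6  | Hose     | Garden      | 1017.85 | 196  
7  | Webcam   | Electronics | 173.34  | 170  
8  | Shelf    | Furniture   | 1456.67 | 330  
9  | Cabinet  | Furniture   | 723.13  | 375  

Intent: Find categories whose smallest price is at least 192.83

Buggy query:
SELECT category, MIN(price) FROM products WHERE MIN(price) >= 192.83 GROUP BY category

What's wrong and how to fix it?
Bug: Aggregates like MIN are computed per group after WHERE runs

Fix: Use HAVING for the per-group MIN condition

Corrected query:
SELECT category, MIN(price) FROM products GROUP BY category HAVING MIN(price) >= 192.83

Result:
category  | MIN(price)
----------+-----------
Furniture | 723.13    
Garden    | 1017.85   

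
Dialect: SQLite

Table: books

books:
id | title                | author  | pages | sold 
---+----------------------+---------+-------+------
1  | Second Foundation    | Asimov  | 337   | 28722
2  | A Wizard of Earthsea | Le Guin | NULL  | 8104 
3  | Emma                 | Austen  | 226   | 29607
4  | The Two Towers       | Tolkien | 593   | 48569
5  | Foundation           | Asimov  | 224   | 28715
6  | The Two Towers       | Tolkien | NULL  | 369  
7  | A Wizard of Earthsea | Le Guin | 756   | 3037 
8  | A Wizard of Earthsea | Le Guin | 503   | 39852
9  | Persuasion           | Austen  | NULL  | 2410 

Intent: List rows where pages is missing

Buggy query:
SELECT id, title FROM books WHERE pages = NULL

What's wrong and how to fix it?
Bug: '= NULL' is always unknown in SQL three-valued logic, so no rows match

Fix: Use IS NULL to test for NULL

Corrected query:
SELECT id, title FROM books WHERE pages IS NULL

Result:
id | title               
---+---------------------
2  | A Wizard of Earthsea
6  | The Two Towers      
9  | Persuasion          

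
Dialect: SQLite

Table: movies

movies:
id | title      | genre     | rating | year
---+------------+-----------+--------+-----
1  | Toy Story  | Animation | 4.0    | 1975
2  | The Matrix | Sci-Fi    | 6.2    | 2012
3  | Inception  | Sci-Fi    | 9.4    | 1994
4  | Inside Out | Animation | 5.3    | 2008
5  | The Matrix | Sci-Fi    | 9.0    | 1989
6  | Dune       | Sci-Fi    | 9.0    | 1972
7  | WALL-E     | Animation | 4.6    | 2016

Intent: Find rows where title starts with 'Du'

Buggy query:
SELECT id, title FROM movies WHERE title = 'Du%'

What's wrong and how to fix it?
Bug: '=' compares the literal string including the % character; pattern matching needs LIKE

Fix: Use LIKE for wildcard pattern matching

Corrected query:
SELECT id, title FROM movies WHERE title LIKE 'Du%'

Result:
id | title
---+------
6  | Dune 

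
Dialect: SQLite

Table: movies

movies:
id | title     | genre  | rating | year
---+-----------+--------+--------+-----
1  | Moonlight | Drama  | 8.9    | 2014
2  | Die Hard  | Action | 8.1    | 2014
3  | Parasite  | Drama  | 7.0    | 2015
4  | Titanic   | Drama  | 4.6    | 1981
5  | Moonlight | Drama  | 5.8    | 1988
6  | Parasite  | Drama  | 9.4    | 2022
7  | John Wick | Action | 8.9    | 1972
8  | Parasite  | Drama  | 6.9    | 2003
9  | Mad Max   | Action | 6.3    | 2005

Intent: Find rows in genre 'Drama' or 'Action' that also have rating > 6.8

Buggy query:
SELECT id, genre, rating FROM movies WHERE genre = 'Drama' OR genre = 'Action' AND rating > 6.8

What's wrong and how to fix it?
Bug: AND binds tighter than OR, so this parses as genre = 'Drama' OR (genre = 'Action' AND rating > 6.8)

Fix: Group the OR with parentheses (or use IN), then AND the threshold

Corrected query:
SELECT id, genre, rating FROM movies WHERE (genre = 'Drama' OR genre = 'Action') AND rating > 6.8

Result:
id | genre  | rating
---+--------+-------
1  | Drama  | 8.9   
2  | Action | 8.1   
3  | Drama  | 7     
6  | Drama  | 9.4   
7  | Action | 8.9   
8  | Drama  | 6.9   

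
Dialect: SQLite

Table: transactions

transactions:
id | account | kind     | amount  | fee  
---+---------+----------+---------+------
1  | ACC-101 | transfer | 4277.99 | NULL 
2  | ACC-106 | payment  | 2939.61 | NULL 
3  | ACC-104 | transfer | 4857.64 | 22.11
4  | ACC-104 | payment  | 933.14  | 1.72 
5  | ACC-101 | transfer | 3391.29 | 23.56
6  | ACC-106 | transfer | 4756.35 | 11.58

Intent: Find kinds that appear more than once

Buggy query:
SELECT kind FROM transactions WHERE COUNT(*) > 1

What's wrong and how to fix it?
Bug: WHERE can't reference COUNT(*); aggregates are computed after WHERE

Fix: GROUP BY kind, then filter groups with HAVING COUNT(*) > 1

Corrected query:
SELECT kind FROM transactions GROUP BY kind HAVING COUNT(*) > 1

Result:
kind    
--------
payment 
transfer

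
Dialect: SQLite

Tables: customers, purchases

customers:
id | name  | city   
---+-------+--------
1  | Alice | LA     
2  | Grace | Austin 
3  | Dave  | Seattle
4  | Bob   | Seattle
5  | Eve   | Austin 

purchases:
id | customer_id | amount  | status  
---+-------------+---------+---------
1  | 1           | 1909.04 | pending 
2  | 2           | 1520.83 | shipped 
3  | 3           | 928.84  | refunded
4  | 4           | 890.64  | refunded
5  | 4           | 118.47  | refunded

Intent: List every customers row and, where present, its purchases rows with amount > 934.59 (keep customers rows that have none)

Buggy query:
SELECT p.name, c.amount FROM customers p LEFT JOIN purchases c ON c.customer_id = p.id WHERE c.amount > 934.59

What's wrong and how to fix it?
Bug: A WHERE condition on the right-hand table after LEFT JOIN drops unmatched parents

Fix: Put 'c.amount > 934.59' in the JOIN's ON clause instead of WHERE

Corrected query:
SELECT p.name, c.amount FROM customers p LEFT JOIN purchases c ON c.customer_id = p.id AND c.amount > 934.59

Result:
name  | amount 
------+--------
Alice | 1909.04
Grace | 1520.83
Dave  | NULL   
Bob   | NULL   
Eve   | NULL   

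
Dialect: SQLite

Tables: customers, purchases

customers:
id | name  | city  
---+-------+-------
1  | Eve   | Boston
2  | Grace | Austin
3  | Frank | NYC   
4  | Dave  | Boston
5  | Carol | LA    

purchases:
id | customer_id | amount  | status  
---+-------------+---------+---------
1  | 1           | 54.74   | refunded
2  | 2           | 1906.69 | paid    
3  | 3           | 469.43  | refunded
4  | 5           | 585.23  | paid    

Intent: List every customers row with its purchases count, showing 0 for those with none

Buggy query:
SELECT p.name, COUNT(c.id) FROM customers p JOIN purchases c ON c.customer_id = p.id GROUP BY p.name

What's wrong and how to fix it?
Bug: An inner join excludes parents with zero children

Fix: Switch to LEFT JOIN to retain unmatched parent rows

Corrected query:
SELECT p.name, COUNT(c.id) FROM customers p LEFT JOIN purchases c ON c.customer_id = p.id GROUP BY p.name

Result:
name  | COUNT(c.id)
------+------------
Carol | 1          
Dave  | 0          
Eve   | 1          
Frank | 1          
Grace | 1          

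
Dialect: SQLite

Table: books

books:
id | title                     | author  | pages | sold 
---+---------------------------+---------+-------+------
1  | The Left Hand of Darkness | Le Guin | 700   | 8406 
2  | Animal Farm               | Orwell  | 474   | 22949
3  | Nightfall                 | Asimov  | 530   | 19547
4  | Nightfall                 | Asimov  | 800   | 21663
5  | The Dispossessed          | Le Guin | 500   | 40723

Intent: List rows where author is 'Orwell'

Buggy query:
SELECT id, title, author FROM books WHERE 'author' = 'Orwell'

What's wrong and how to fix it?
Bug: Single quotes denote string literals in SQL; the column name is being compared as a constant string

Fix: Reference the column as author without single quotes

Corrected query:
SELECT id, title, author FROM books WHERE author = 'Orwell'

Result:
id | title       | author
---+-------------+-------
2  | Animal Farm | Orwell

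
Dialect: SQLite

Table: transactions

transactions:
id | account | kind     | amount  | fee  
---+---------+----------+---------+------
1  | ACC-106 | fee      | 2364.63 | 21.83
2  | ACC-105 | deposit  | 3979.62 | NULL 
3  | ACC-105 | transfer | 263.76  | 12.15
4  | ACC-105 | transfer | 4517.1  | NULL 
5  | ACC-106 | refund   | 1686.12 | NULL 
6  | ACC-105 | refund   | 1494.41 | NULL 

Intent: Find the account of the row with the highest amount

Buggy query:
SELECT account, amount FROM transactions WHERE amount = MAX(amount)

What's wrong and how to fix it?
Bug: MAX(amount) is an aggregate and cannot be used directly in WHERE

Fix: Use a subquery: WHERE amount = (SELECT MAX(amount) FROM transactions)

Corrected query:
SELECT account, amount FROM transactions WHERE amount = (SELECT MAX(amount) FROM transactions)

Result:
account | amount
--------+-------
ACC-105 | 4517.1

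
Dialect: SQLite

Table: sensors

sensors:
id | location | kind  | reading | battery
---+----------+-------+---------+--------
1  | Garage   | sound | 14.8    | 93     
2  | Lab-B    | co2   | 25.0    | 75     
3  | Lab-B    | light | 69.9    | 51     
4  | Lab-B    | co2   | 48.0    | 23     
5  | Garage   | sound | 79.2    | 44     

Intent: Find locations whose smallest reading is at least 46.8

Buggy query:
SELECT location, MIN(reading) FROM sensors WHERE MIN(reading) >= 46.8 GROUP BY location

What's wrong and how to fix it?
Bug: Aggregates like MIN are computed per group after WHERE runs

Fix: Use HAVING for the per-group MIN condition

Corrected query:
SELECT location, MIN(reading) FROM sensors GROUP BY location HAVING MIN(reading) >= 46.8

Result:
(no rows)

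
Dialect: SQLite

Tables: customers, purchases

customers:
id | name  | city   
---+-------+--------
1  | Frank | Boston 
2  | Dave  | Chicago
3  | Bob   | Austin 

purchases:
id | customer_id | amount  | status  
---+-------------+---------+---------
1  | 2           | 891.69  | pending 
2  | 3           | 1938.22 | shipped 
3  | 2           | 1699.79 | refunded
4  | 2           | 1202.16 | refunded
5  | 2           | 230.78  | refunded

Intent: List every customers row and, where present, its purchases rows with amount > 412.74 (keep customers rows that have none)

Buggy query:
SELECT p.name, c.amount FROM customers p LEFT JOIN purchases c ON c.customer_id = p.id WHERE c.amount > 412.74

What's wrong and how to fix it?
Bug: A WHERE condition on the right-hand table after LEFT JOIN drops unmatched parents

Fix: Move the right-table condition into the ON clause so unmatched parents are kept

Corrected query:
SELECT p.name, c.amount FROM customers p LEFT JOIN purchases c ON c.customer_id = p.id AND c.amount > 412.74

Result:
name  | amount 
------+--------
Frank | NULL   
Dave  | 891.69 
Dave  | 1202.16
Dave  | 1699.79
Bob   | 1938.22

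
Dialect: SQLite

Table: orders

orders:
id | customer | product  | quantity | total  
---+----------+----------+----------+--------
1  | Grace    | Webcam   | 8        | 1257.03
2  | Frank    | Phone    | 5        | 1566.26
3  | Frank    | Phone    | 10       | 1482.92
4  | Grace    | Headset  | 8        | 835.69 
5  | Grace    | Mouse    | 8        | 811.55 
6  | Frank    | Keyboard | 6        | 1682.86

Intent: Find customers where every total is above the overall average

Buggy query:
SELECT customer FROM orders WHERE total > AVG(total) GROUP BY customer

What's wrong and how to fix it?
Bug: WHERE evaluates per row before aggregation, so AVG() is unavailable

Fix: Compute the overall average in a scalar subquery and compare each group's MIN against it in HAVING

Corrected query:
SELECT customer FROM orders GROUP BY customer HAVING MIN(total) > (SELECT AVG(total) FROM orders)

Result:
customer
--------
Frank   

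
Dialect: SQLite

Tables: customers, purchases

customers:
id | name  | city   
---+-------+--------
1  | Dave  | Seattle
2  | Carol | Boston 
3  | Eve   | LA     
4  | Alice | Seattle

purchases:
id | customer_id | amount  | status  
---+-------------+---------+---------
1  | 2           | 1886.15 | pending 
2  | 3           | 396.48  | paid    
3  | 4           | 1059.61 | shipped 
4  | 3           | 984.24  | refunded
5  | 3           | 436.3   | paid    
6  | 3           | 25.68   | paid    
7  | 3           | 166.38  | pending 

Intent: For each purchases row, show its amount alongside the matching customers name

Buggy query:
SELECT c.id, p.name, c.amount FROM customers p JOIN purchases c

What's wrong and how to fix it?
Bug: Missing join condition: each purchases row is matched to all customers rows instead of just its own

Fix: Add ON c.customer_id = p.id to the JOIN

Corrected query:
SELECT c.id, p.name, c.amount FROM customers p JOIN purchases c ON c.customer_id = p.id

Result:
id | name  | amount 
---+-------+--------
1  | Carol | 1886.15
2  | Eve   | 396.48 
3  | Alice | 1059.61
4  | Eve   | 984.24 
5  | Eve   | 436.3  
6  | Eve   | 25.68  
7  | Eve   | 166.38 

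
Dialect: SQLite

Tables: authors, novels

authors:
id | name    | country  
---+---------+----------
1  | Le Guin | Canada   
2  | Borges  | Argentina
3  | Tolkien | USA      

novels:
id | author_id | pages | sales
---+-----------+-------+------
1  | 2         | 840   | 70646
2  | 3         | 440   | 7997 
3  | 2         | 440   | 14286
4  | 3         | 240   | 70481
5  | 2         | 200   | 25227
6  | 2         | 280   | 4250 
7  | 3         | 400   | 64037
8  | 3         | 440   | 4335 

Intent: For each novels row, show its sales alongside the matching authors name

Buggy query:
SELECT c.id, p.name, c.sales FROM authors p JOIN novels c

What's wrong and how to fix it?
Bug: Missing join condition: each novels row is matched to all authors rows instead of just its own

Fix: Specify the join condition linking the foreign key to the parent id

Corrected query:
SELECT c.id, p.name, c.sales FROM authors p JOIN novels c ON c.author_id = p.id

Result:
id | name    | sales
---+---------+------
1  | Borges  | 70646
2  | Tolkien | 7997 
3  | Borges  | 14286
4  | Tolkien | 70481
5  | Borges  | 25227
6  | Borges  | 4250 
7  | Tolkien | 64037
8  | Tolkien | 4335 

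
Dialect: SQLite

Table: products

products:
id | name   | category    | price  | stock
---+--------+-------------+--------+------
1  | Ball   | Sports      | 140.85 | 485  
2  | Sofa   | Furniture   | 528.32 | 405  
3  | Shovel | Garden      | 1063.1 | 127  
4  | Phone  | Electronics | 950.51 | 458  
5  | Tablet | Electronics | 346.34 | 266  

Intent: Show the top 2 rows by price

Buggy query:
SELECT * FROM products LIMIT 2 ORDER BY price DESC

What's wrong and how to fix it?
Bug: ORDER BY cannot follow LIMIT; LIMIT is the final clause

Fix: Swap the clauses: ORDER BY first, then LIMIT

Corrected query:
SELECT * FROM products ORDER BY price DESC LIMIT 2

Result:
id | name   | category    | price  | stock
---+--------+-------------+--------+------
3  | Shovel | Garden      | 1063.1 | 127  
4  | Phone  | Electronics | 950.51 | 458  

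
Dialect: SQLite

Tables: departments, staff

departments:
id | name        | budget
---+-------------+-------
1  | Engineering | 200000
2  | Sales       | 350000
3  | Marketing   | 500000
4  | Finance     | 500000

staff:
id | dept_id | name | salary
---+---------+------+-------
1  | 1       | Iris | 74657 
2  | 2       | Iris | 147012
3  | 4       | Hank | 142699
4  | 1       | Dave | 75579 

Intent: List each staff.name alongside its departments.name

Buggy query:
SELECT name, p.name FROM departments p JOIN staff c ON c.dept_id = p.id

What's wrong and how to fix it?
Bug: 'name' exists in both joined tables, so the database can't tell which one is meant

Fix: Qualify the column with its table alias (c.name)

Corrected query:
SELECT c.name, p.name FROM departments p JOIN staff c ON c.dept_id = p.id

Result:
name | name       
-----+------------
Iris | Engineering
Iris | Sales      
Hank | Finance    
Dave | Engineering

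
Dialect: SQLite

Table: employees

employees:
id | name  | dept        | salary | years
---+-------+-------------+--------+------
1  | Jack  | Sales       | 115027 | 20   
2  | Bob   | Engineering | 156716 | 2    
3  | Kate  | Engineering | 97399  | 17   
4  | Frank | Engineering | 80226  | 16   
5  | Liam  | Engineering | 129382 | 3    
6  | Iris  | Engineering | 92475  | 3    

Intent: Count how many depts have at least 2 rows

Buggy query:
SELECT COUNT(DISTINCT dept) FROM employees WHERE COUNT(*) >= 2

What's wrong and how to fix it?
Bug: WHERE filters individual rows, not groups, so a group-level COUNT is invalid there

Fix: Group first with HAVING COUNT(*) >= 2, then COUNT the resulting groups

Corrected query:
SELECT COUNT(*) FROM (SELECT dept FROM employees GROUP BY dept HAVING COUNT(*) >= 2)

Result:
COUNT(*)
--------
1       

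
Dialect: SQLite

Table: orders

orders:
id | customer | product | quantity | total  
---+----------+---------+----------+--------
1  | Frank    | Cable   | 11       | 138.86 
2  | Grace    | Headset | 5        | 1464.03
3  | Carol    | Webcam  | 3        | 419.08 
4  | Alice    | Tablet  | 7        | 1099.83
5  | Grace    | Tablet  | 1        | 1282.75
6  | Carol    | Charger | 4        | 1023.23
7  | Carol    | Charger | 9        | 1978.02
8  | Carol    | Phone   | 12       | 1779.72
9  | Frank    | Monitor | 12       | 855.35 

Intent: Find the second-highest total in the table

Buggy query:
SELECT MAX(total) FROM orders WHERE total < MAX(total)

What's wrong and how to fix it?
Bug: The inner MAX is an aggregate inside WHERE, which is not allowed

Fix: Compute the overall MAX in a subquery, then take MAX of rows below it

Corrected query:
SELECT MAX(total) FROM orders WHERE total < (SELECT MAX(total) FROM orders)

Result:
MAX(total)
----------
1779.72   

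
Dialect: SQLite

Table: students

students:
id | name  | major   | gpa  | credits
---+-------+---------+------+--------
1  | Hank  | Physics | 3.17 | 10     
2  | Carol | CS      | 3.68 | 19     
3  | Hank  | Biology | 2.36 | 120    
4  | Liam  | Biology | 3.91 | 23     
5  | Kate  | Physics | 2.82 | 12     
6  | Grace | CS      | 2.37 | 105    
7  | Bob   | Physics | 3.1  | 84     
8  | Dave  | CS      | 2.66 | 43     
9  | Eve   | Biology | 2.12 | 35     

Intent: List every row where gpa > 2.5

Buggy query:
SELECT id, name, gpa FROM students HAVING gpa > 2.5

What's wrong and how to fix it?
Bug: HAVING filters the output of aggregation, but this query has no GROUP BY and no aggregate functions, so SQLite rejects it (HAVING clause on a non-aggregate query); the condition here is per row

Fix: Use WHERE for row-level filtering

Corrected query:
SELECT id, name, gpa FROM students WHERE gpa > 2.5

Result:
id | name  | gpa 
---+-------+-----
1  | Hank  | 3.17
2  | Carol | 3.68
4  | Liam  | 3.91
5  | Kate  | 2.82
7  | Bob   | 3.1 
8  | Dave  | 2.66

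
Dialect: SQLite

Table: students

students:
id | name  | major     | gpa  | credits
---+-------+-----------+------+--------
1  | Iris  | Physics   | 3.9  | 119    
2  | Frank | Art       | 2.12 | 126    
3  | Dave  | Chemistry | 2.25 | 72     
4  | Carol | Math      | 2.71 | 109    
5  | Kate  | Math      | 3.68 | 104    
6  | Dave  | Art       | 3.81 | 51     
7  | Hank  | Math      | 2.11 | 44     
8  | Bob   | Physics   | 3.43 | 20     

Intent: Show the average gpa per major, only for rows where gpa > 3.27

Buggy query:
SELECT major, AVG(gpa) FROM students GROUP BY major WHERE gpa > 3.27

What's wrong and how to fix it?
Bug: Row-level WHERE must come before GROUP BY in the clause order

Fix: Place WHERE between FROM and GROUP BY

Corrected query:
SELECT major, AVG(gpa) FROM students WHERE gpa > 3.27 GROUP BY major

Result:
major   | AVG(gpa)
--------+---------
Art     | 3.81    
Math    | 3.68    
Physics | 3.665   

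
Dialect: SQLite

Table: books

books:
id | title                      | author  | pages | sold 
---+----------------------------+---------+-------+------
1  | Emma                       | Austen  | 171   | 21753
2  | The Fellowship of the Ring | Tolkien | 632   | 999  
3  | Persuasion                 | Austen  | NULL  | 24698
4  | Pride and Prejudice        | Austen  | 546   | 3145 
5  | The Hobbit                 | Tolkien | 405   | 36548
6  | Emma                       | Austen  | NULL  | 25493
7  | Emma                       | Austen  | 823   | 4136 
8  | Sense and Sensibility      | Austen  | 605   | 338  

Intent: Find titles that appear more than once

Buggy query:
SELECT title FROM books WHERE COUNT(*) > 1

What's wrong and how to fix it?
Bug: COUNT(*) is an aggregate and cannot be used in WHERE

Fix: GROUP BY title, then filter groups with HAVING COUNT(*) > 1

Corrected query:
SELECT title FROM books GROUP BY title HAVING COUNT(*) > 1

Result:
title
-----
Emma 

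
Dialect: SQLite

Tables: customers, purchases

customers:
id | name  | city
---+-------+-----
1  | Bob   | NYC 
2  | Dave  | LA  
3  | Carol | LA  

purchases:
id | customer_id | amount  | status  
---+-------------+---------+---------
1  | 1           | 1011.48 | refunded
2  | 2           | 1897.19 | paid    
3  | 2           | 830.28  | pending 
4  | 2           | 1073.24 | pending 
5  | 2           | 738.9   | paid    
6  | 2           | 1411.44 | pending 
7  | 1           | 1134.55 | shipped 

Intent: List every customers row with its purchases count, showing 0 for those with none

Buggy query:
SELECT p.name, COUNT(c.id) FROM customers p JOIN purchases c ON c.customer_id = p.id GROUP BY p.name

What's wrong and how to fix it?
Bug: An inner join excludes parents with zero children

Fix: Use LEFT JOIN so parents without children still appear (COUNT(c.id) gives 0)

Corrected query:
SELECT p.name, COUNT(c.id) FROM customers p LEFT JOIN purchases c ON c.customer_id = p.id GROUP BY p.name

Result:
name  | COUNT(c.id)
------+------------
Bob   | 2          
Carol | 0          
Dave  | 5          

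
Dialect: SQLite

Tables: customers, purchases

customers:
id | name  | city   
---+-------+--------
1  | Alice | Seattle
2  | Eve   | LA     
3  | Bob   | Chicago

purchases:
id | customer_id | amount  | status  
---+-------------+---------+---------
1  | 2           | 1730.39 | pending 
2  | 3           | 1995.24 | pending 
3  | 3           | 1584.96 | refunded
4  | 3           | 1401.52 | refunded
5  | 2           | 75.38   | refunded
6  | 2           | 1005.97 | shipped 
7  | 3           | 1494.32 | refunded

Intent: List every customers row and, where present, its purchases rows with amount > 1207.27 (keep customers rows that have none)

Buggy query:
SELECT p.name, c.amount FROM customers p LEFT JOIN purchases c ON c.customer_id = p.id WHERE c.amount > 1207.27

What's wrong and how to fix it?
Bug: A WHERE condition on the right-hand table after LEFT JOIN drops unmatched parents

Fix: Move the right-table condition into the ON clause so unmatched parents are kept

Corrected query:
SELECT p.name, c.amount FROM customers p LEFT JOIN purchases c ON c.customer_id = p.id AND c.amount > 1207.27

Result:
name  | amount 
------+--------
Alice | NULL   
Eve   | 1730.39
Bob   | 1401.52
Bob   | 1494.32
Bob   | 1584.96
Bob   | 1995.24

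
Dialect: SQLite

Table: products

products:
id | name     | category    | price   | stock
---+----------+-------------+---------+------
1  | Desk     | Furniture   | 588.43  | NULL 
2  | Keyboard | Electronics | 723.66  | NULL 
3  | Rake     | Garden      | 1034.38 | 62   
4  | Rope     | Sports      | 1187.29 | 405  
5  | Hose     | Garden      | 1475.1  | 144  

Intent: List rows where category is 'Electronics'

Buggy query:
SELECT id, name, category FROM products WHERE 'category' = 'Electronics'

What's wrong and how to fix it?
Bug: 'category' in single quotes is a string literal, not the column; the comparison is literal-vs-literal and never true

Fix: Remove the quotes around the column name (or use double quotes for an identifier)

Corrected query:
SELECT id, name, category FROM products WHERE category = 'Electronics'

Result:
id | name     | category   
---+----------+------------
2  | Keyboard | Electronics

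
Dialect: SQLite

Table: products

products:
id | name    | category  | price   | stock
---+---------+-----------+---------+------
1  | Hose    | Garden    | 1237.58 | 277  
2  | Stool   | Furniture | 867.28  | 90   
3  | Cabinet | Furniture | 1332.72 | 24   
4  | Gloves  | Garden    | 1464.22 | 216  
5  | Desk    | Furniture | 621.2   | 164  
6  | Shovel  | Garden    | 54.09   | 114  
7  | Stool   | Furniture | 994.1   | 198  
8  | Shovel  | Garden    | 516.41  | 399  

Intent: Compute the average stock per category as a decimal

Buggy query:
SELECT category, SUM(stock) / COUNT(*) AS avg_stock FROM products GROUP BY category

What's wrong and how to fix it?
Bug: SUM(stock) and COUNT(*) are both integers; the division truncates the fractional part

Fix: Cast one side to REAL so the division keeps the fractional part

Corrected query:
SELECT category, SUM(stock) * 1.0 / COUNT(*) AS avg_stock FROM products GROUP BY category

Result:
category  | avg_stock
----------+----------
Furniture | 119      
Garden    | 251.5    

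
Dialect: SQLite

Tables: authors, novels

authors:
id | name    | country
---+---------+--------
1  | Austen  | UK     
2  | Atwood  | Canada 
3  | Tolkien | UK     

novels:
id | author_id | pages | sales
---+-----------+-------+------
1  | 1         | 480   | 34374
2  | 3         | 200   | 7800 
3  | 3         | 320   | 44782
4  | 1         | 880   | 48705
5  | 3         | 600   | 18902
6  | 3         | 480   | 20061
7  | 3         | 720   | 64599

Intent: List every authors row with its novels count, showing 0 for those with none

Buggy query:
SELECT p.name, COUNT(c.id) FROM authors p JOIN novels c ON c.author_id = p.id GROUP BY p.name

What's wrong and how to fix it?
Bug: INNER JOIN drops authors rows that have no matching novels rows

Fix: Use LEFT JOIN so parents without children still appear (COUNT(c.id) gives 0)

Corrected query:
SELECT p.name, COUNT(c.id) FROM authors p LEFT JOIN novels c ON c.author_id = p.id GROUP BY p.name

Result:
name    | COUNT(c.id)
--------+------------
Atwood  | 0          
Austen  | 2          
Tolkien | 5          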